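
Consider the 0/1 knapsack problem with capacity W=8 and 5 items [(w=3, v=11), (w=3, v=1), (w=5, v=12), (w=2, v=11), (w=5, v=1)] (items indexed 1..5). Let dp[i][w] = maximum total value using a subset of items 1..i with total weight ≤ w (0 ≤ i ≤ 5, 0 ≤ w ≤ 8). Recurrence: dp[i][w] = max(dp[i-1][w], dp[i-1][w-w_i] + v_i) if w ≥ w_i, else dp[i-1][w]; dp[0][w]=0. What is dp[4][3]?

i\w   0   1   2   3   4   5   6   7   8
  0   0   0   0   0   0   0   0   0   0
  1   0   0   0  11  11  11  11  11  11
  2   0   0   0  11  11  11  12  12  12
  3   0   0   0  11  11  12  12  12  23
  4   0   0  11  11  11  22  22  23  23
  5   0   0  11  11  11  22  22  23  23

11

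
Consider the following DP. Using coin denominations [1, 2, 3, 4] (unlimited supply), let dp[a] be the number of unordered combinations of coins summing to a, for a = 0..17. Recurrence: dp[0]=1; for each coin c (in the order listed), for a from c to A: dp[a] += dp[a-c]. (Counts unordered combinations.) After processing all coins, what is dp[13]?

after  coin     0     1     2     3     4     5     6     7     8     9    10    11    12    13    14    15    16    17
          1     1     1     1     1     1     1     1     1     1     1     1     1     1     1     1     1     1     1
          2     1     1     2     2     3     3     4     4     5     5     6     6     7     7     8     8     9     9
          3     1     1     2     3     4     5     7     8    10    12    14    16    19    21    24    27    30    33
          4     1     1     2     3     5     6     9    11    15    18    23    27    34    39    47    54    64    72

39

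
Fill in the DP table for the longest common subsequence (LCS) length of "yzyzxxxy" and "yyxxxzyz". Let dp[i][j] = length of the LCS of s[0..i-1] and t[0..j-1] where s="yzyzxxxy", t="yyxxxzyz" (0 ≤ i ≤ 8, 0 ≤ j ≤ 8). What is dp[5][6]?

3

   ''  y  y  x  x  x  z  y  z
''  0  0  0  0  0  0  0  0  0
 y  0  1  1  1  1  1  1  1  1
 z  0  1  1  1  1  1  2  2  2
 y  0  1  2  2  2  2  2  3  3
 z  0  1  2  2  2  2  3  3  4
 x  0  1  2  3  3  3  3  3  4
 x  0  1  2  3  4  4  4  4  4
 x  0  1  2  3  4  5  5  5  5
 y  0  1  2  3  4  5  5  6  6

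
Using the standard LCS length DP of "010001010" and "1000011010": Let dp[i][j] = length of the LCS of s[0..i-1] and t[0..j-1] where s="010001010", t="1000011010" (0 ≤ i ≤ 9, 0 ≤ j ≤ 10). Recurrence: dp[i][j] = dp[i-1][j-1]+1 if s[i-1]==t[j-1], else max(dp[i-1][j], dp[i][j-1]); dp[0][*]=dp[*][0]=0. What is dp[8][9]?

7

   ''  1  0  0  0  0  1  1  0  1  0
''  0  0  0  0  0  0  0  0  0  0  0
 0  0  0  1  1  1  1  1  1  1  1  1
 1  0  1  1  1  1  1  2  2  2  2  2
 0  0  1  2  2  2  2  2  2  3  3  3
 0  0  1  2  3  3  3  3  3  3  3  4
 0  0  1  2  3  4  4  4  4  4  4  4
 1  0  1  2  3  4  4  5  5  5  5  5
 0  0  1  2  3  4  5  5  5  6  6  6
 1  0  1  2  3  4  5  6  6  6  7  7
 0  0  1  2  3  4  5  6  6  7  7  8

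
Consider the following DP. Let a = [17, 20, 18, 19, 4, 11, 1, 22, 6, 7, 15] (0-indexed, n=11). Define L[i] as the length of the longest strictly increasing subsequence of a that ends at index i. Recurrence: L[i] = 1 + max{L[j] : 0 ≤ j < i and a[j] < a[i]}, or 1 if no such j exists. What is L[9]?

   i    0    1    2    3    4    5    6    7    8    9   10
a[i]   17   20   18   19    4   11    1   22    6    7   15
L[i]    1    2    2    3    1    2    1    4    2    3    4

3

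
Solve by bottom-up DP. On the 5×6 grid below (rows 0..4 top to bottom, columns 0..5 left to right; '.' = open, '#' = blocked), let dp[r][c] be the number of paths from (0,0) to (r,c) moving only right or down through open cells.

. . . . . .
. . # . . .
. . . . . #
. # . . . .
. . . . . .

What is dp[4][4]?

r\c   0   1   2   3   4   5
  0   1   1   1   1   1   1
  1   1   2   0   1   2   3
  2   1   3   3   4   6   0
  3   1   0   3   7  13  13
  4   1   1   4  11  24  37

24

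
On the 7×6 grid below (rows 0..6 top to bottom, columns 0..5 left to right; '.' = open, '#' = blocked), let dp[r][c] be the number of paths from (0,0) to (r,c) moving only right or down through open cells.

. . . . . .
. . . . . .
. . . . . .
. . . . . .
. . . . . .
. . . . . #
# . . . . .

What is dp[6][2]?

27

r\c   0   1   2   3   4   5
  0   1   1   1   1   1   1
  1   1   2   3   4   5   6
  2   1   3   6  10  15  21
  3   1   4  10  20  35  56
  4   1   5  15  35  70 126
  5   1   6  21  56 126   0
  6   0   6  27  83 209 209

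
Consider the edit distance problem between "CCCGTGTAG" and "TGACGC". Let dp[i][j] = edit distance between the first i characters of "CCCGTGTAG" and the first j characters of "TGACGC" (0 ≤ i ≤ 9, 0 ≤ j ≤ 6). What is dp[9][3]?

6

   ''  T  G  A  C  G  C
''  0  1  2  3  4  5  6
 C  1  1  2  3  3  4  5
 C  2  2  2  3  3  4  4
 C  3  3  3  3  3  4  4
 G  4  4  3  4  4  3  4
 T  5  4  4  4  5  4  4
 G  6  5  4  5  5  5  5
 T  7  6  5  5  6  6  6
 A  8  7  6  5  6  7  7
 G  9  8  7  6  6  6  7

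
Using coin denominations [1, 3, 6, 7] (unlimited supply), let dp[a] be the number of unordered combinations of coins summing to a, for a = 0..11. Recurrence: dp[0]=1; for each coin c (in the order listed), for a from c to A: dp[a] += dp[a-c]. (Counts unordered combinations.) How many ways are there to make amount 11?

8

after  coin     0     1     2     3     4     5     6     7     8     9    10    11
          1     1     1     1     1     1     1     1     1     1     1     1     1
          3     1     1     1     2     2     2     3     3     3     4     4     4
          6     1     1     1     2     2     2     4     4     4     6     6     6
          7     1     1     1     2     2     2     4     5     5     7     8     8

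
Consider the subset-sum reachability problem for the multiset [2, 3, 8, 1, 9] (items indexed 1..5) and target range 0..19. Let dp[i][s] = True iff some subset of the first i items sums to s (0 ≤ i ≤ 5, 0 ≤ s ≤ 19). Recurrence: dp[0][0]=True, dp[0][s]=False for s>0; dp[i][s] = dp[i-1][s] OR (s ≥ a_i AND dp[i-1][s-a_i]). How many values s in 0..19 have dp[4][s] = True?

i\s   0   1   2   3   4   5   6   7   8   9  10  11  12  13  14  15  16  17  18  19
  0   T   F   F   F   F   F   F   F   F   F   F   F   F   F   F   F   F   F   F   F
  1   T   F   T   F   F   F   F   F   F   F   F   F   F   F   F   F   F   F   F   F
  2   T   F   T   T   F   T   F   F   F   F   F   F   F   F   F   F   F   F   F   F
  3   T   F   T   T   F   T   F   F   T   F   T   T   F   T   F   F   F   F   F   F
  4   T   T   T   T   T   T   T   F   T   T   T   T   T   T   T   F   F   F   F   F
  5   T   T   T   T   T   T   T   F   T   T   T   T   T   T   T   T   F   T   T   T

14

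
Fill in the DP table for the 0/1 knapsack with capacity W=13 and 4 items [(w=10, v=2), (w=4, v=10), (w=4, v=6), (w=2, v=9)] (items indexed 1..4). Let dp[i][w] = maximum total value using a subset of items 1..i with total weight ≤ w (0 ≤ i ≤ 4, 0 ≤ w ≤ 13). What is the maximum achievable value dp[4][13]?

i\w   0   1   2   3   4   5   6   7   8   9  10  11  12  13
  0   0   0   0   0   0   0   0   0   0   0   0   0   0   0
  1   0   0   0   0   0   0   0   0   0   0   2   2   2   2
  2   0   0   0   0  10  10  10  10  10  10  10  10  10  10
  3   0   0   0   0  10  10  10  10  16  16  16  16  16  16
  4   0   0   9   9  10  10  19  19  19  19  25  25  25  25

25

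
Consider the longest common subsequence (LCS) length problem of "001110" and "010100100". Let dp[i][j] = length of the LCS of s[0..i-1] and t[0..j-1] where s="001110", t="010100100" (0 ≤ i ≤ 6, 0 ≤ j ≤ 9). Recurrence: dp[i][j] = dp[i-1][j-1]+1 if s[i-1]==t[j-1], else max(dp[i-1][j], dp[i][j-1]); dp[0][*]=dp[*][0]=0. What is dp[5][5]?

3

   ''  0  1  0  1  0  0  1  0  0
''  0  0  0  0  0  0  0  0  0  0
 0  0  1  1  1  1  1  1  1  1  1
 0  0  1  1  2  2  2  2  2  2  2
 1  0  1  2  2  3  3  3  3  3  3
 1  0  1  2  2  3  3  3  4  4  4
 1  0  1  2  2  3  3  3  4  4  4
 0  0  1  2  3  3  4  4  4  5  5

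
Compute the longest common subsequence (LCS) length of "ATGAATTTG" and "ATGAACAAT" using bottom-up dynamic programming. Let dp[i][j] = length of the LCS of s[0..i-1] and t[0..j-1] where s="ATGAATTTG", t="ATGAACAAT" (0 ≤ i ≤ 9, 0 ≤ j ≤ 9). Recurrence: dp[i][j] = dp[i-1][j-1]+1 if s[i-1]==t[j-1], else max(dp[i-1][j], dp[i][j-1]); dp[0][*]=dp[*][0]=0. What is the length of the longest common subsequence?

   ''  A  T  G  A  A  C  A  A  T
''  0  0  0  0  0  0  0  0  0  0
 A  0  1  1  1  1  1  1  1  1  1
 T  0  1  2  2  2  2  2  2  2  2
 G  0  1  2  3  3  3  3  3  3  3
 A  0  1  2  3  4  4  4  4  4  4
 A  0  1  2  3  4  5  5  5  5  5
 T  0  1  2  3  4  5  5  5  5  6
 T  0  1  2  3  4  5  5  5  5  6
 T  0  1  2  3  4  5  5  5  5  6
 G  0  1  2  3  4  5  5  5  5  6

6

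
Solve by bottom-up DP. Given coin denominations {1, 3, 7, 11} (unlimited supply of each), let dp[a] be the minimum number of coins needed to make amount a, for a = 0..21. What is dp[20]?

4

 a  0  1  2  3  4  5  6  7  8  9 10 11 12 13 14 15 16 17 18 19 20 21
dp  0  1  2  1  2  3  2  1  2  3  2  1  2  3  2  3  4  3  2  3  4  3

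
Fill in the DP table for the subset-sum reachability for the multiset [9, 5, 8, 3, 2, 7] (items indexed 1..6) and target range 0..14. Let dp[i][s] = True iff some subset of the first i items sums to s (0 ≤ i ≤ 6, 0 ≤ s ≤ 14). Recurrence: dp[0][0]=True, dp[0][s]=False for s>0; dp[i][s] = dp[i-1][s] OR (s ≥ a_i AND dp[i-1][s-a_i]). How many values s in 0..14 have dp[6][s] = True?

12

i\s   0   1   2   3   4   5   6   7   8   9  10  11  12  13  14
  0   T   F   F   F   F   F   F   F   F   F   F   F   F   F   F
  1   T   F   F   F   F   F   F   F   F   T   F   F   F   F   F
  2   T   F   F   F   F   T   F   F   F   T   F   F   F   F   T
  3   T   F   F   F   F   T   F   F   T   T   F   F   F   T   T
  4   T   F   F   T   F   T   F   F   T   T   F   T   T   T   T
  5   T   F   T   T   F   T   F   T   T   T   T   T   T   T   T
  6   T   F   T   T   F   T   F   T   T   T   T   T   T   T   T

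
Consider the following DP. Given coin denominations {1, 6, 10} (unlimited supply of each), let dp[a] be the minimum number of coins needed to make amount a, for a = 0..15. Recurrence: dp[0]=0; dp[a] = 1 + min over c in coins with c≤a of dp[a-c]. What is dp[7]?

 a  0  1  2  3  4  5  6  7  8  9 10 11 12 13 14 15
dp  0  1  2  3  4  5  1  2  3  4  1  2  2  3  4  5

2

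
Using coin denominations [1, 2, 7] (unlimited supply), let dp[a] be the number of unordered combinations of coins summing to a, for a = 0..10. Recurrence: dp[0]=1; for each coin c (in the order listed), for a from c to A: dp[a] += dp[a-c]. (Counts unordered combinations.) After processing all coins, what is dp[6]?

4

after  coin     0     1     2     3     4     5     6     7     8     9    10
          1     1     1     1     1     1     1     1     1     1     1     1
          2     1     1     2     2     3     3     4     4     5     5     6
          7     1     1     2     2     3     3     4     5     6     7     8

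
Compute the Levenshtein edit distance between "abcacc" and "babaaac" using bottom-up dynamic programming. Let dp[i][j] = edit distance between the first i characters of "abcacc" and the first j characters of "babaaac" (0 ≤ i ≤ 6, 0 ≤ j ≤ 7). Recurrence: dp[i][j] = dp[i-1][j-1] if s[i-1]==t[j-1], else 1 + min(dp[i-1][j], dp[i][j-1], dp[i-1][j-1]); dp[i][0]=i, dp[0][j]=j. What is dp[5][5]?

   ''  b  a  b  a  a  a  c
''  0  1  2  3  4  5  6  7
 a  1  1  1  2  3  4  5  6
 b  2  1  2  1  2  3  4  5
 c  3  2  2  2  2  3  4  4
 a  4  3  2  3  2  2  3  4
 c  5  4  3  3  3  3  3  3
 c  6  5  4  4  4  4  4  3

3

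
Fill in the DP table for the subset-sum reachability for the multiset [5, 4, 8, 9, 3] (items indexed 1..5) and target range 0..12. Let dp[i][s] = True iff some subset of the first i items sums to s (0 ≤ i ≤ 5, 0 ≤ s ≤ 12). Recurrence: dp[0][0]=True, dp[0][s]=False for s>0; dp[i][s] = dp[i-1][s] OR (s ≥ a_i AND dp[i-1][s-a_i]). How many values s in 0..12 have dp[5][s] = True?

i\s   0   1   2   3   4   5   6   7   8   9  10  11  12
  0   T   F   F   F   F   F   F   F   F   F   F   F   F
  1   T   F   F   F   F   T   F   F   F   F   F   F   F
  2   T   F   F   F   T   T   F   F   F   T   F   F   F
  3   T   F   F   F   T   T   F   F   T   T   F   F   T
  4   T   F   F   F   T   T   F   F   T   T   F   F   T
  5   T   F   F   T   T   T   F   T   T   T   F   T   T

9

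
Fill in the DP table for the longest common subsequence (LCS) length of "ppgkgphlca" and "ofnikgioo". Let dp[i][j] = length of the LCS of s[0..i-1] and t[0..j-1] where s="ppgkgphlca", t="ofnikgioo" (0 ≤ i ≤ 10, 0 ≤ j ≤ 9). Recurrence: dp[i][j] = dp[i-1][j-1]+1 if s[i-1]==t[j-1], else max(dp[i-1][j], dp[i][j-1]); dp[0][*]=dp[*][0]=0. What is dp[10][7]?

   ''  o  f  n  i  k  g  i  o  o
''  0  0  0  0  0  0  0  0  0  0
 p  0  0  0  0  0  0  0  0  0  0
 p  0  0  0  0  0  0  0  0  0  0
 g  0  0  0  0  0  0  1  1  1  1
 k  0  0  0  0  0  1  1  1  1  1
 g  0  0  0  0  0  1  2  2  2  2
 p  0  0  0  0  0  1  2  2  2  2
 h  0  0  0  0  0  1  2  2  2  2
 l  0  0  0  0  0  1  2  2  2  2
 c  0  0  0  0  0  1  2  2  2  2
 a  0  0  0  0  0  1  2  2  2  2

2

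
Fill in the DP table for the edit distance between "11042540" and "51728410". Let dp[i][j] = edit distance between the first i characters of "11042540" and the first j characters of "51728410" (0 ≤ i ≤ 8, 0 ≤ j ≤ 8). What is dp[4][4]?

3

   ''  5  1  7  2  8  4  1  0
''  0  1  2  3  4  5  6  7  8
 1  1  1  1  2  3  4  5  6  7
 1  2  2  1  2  3  4  5  5  6
 0  3  3  2  2  3  4  5  6  5
 4  4  4  3  3  3  4  4  5  6
 2  5  5  4  4  3  4  5  5  6
 5  6  5  5  5  4  4  5  6  6
 4  7  6  6  6  5  5  4  5  6
 0  8  7  7  7  6  6  5  5  5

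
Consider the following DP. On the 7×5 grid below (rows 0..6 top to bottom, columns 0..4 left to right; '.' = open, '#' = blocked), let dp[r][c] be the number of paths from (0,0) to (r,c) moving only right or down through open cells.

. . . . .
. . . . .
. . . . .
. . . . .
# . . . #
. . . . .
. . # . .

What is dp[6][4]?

r\c   0   1   2   3   4
  0   1   1   1   1   1
  1   1   2   3   4   5
  2   1   3   6  10  15
  3   1   4  10  20  35
  4   0   4  14  34   0
  5   0   4  18  52  52
  6   0   4   0  52 104

104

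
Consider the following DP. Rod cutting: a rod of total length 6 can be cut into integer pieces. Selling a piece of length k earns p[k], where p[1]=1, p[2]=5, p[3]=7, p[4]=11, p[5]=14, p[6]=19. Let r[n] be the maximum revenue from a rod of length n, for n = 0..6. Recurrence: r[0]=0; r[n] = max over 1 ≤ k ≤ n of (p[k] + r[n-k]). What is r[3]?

   n    0    1    2    3    4    5    6
r[n]    0    1    5    7   11   14   19

7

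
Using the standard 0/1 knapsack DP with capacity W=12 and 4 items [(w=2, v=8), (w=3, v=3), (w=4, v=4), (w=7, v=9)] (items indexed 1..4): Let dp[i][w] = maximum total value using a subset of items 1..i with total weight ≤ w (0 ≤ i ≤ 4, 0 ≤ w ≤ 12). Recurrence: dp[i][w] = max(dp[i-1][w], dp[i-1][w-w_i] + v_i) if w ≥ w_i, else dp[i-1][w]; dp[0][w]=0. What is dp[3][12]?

i\w   0   1   2   3   4   5   6   7   8   9  10  11  12
  0   0   0   0   0   0   0   0   0   0   0   0   0   0
  1   0   0   8   8   8   8   8   8   8   8   8   8   8
  2   0   0   8   8   8  11  11  11  11  11  11  11  11
  3   0   0   8   8   8  11  12  12  12  15  15  15  15
  4   0   0   8   8   8  11  12  12  12  17  17  17  20

15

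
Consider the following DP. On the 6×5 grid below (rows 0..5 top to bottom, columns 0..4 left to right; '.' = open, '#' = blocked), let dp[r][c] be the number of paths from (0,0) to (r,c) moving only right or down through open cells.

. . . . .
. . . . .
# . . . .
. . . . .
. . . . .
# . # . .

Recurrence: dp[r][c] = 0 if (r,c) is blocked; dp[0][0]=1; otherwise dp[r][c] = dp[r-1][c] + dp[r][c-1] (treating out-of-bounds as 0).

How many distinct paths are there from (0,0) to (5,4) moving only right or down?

r\c   0   1   2   3   4
  0   1   1   1   1   1
  1   1   2   3   4   5
  2   0   2   5   9  14
  3   0   2   7  16  30
  4   0   2   9  25  55
  5   0   2   0  25  80

80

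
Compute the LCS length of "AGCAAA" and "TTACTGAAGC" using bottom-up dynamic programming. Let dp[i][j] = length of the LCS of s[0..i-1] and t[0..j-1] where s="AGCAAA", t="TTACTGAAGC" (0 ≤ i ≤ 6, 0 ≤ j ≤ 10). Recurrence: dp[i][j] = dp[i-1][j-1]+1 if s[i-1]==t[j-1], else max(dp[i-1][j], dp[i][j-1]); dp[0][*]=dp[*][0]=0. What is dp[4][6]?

   ''  T  T  A  C  T  G  A  A  G  C
''  0  0  0  0  0  0  0  0  0  0  0
 A  0  0  0  1  1  1  1  1  1  1  1
 G  0  0  0  1  1  1  2  2  2  2  2
 C  0  0  0  1  2  2  2  2  2  2  3
 A  0  0  0  1  2  2  2  3  3  3  3
 A  0  0  0  1  2  2  2  3  4  4  4
 A  0  0  0  1  2  2  2  3  4  4  4

2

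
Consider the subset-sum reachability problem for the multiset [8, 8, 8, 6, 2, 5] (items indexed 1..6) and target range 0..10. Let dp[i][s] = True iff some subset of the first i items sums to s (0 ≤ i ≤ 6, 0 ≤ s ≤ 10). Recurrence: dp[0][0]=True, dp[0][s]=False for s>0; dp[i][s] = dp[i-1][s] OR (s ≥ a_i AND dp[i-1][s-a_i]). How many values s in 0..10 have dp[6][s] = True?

7

i\s   0   1   2   3   4   5   6   7   8   9  10
  0   T   F   F   F   F   F   F   F   F   F   F
  1   T   F   F   F   F   F   F   F   T   F   F
  2   T   F   F   F   F   F   F   F   T   F   F
  3   T   F   F   F   F   F   F   F   T   F   F
  4   T   F   F   F   F   F   T   F   T   F   F
  5   T   F   T   F   F   F   T   F   T   F   T
  6   T   F   T   F   F   T   T   T   T   F   T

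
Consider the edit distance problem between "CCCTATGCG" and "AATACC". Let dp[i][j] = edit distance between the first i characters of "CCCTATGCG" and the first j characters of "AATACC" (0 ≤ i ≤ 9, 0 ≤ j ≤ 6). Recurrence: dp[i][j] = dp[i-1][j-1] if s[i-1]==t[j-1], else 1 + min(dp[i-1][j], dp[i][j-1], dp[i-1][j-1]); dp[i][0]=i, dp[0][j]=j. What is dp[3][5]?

4

   ''  A  A  T  A  C  C
''  0  1  2  3  4  5  6
 C  1  1  2  3  4  4  5
 C  2  2  2  3  4  4  4
 C  3  3  3  3  4  4  4
 T  4  4  4  3  4  5  5
 A  5  4  4  4  3  4  5
 T  6  5  5  4  4  4  5
 G  7  6  6  5  5  5  5
 C  8  7  7  6  6  5  5
 G  9  8  8  7  7  6  6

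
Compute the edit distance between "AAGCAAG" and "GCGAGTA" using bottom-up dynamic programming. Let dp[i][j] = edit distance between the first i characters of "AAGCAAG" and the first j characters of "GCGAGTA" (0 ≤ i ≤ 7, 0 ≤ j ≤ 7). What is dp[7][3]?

4

   ''  G  C  G  A  G  T  A
''  0  1  2  3  4  5  6  7
 A  1  1  2  3  3  4  5  6
 A  2  2  2  3  3  4  5  5
 G  3  2  3  2  3  3  4  5
 C  4  3  2  3  3  4  4  5
 A  5  4  3  3  3  4  5  4
 A  6  5  4  4  3  4  5  5
 G  7  6  5  4  4  3  4  5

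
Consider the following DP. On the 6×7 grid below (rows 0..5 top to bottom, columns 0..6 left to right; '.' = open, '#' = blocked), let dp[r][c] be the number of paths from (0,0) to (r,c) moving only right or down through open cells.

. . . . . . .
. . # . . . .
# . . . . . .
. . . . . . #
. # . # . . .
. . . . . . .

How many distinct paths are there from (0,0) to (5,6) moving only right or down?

r\c   0   1   2   3   4   5   6
  0   1   1   1   1   1   1   1
  1   1   2   0   1   2   3   4
  2   0   2   2   3   5   8  12
  3   0   2   4   7  12  20   0
  4   0   0   4   0  12  32  32
  5   0   0   4   4  16  48  80

80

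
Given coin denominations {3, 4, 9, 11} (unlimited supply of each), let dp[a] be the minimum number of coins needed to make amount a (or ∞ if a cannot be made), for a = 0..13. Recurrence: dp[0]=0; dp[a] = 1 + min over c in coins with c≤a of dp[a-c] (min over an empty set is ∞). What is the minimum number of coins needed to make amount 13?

 a  0  1  2  3  4  5  6  7  8  9 10 11 12 13
dp  0  -  -  1  1  -  2  2  2  1  3  1  2  2
(- denotes ∞ / unreachable)

2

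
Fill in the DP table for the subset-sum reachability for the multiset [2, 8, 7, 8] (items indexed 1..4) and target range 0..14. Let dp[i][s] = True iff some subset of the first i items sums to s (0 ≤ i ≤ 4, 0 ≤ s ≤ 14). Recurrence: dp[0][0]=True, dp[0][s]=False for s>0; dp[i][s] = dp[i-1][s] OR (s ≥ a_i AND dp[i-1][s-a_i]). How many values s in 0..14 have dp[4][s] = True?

6

i\s   0   1   2   3   4   5   6   7   8   9  10  11  12  13  14
  0   T   F   F   F   F   F   F   F   F   F   F   F   F   F   F
  1   T   F   T   F   F   F   F   F   F   F   F   F   F   F   F
  2   T   F   T   F   F   F   F   F   T   F   T   F   F   F   F
  3   T   F   T   F   F   F   F   T   T   T   T   F   F   F   F
  4   T   F   T   F   F   F   F   T   T   T   T   F   F   F   F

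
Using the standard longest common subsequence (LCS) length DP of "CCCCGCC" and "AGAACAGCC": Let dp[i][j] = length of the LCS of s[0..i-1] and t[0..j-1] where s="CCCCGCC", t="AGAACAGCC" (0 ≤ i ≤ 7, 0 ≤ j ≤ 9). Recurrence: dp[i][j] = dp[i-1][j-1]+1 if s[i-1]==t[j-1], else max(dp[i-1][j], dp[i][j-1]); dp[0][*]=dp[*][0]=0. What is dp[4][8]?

   ''  A  G  A  A  C  A  G  C  C
''  0  0  0  0  0  0  0  0  0  0
 C  0  0  0  0  0  1  1  1  1  1
 C  0  0  0  0  0  1  1  1  2  2
 C  0  0  0  0  0  1  1  1  2  3
 C  0  0  0  0  0  1  1  1  2  3
 G  0  0  1  1  1  1  1  2  2  3
 C  0  0  1  1  1  2  2  2  3  3
 C  0  0  1  1  1  2  2  2  3  4

2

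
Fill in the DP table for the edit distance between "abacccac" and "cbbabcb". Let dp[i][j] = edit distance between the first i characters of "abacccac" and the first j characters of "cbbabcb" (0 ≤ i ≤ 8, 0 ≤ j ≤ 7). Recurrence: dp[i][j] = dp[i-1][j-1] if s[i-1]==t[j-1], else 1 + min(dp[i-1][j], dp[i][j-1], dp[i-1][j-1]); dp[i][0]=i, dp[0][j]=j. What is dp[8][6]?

   ''  c  b  b  a  b  c  b
''  0  1  2  3  4  5  6  7
 a  1  1  2  3  3  4  5  6
 b  2  2  1  2  3  3  4  5
 a  3  3  2  2  2  3  4  5
 c  4  3  3  3  3  3  3  4
 c  5  4  4  4  4  4  3  4
 c  6  5  5  5  5  5  4  4
 a  7  6  6  6  5  6  5  5
 c  8  7  7  7  6  6  6  6

6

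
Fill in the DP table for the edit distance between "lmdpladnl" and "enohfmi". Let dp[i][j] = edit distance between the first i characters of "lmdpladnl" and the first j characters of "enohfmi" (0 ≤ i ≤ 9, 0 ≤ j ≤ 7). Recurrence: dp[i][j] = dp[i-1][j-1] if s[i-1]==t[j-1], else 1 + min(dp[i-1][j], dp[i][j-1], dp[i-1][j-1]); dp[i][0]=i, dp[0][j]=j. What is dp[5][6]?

6

   ''  e  n  o  h  f  m  i
''  0  1  2  3  4  5  6  7
 l  1  1  2  3  4  5  6  7
 m  2  2  2  3  4  5  5  6
 d  3  3  3  3  4  5  6  6
 p  4  4  4  4  4  5  6  7
 l  5  5  5  5  5  5  6  7
 a  6  6  6  6  6  6  6  7
 d  7  7  7  7  7  7  7  7
 n  8  8  7  8  8  8  8  8
 l  9  9  8  8  9  9  9  9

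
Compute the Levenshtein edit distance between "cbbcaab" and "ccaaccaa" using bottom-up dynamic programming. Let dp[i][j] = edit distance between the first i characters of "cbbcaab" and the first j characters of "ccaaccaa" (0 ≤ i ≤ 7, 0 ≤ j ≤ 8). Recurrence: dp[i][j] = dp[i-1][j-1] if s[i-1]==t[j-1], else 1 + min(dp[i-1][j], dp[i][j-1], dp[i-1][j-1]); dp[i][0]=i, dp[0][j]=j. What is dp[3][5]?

4

   ''  c  c  a  a  c  c  a  a
''  0  1  2  3  4  5  6  7  8
 c  1  0  1  2  3  4  5  6  7
 b  2  1  1  2  3  4  5  6  7
 b  3  2  2  2  3  4  5  6  7
 c  4  3  2  3  3  3  4  5  6
 a  5  4  3  2  3  4  4  4  5
 a  6  5  4  3  2  3  4  4  4
 b  7  6  5  4  3  3  4  5  5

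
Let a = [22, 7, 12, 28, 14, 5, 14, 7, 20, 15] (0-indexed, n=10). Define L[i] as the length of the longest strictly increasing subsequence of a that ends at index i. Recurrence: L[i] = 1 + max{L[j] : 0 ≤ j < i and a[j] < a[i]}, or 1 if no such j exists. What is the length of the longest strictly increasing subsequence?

4

   i    0    1    2    3    4    5    6    7    8    9
a[i]   22    7   12   28   14    5   14    7   20   15
L[i]    1    1    2    3    3    1    3    2    4    4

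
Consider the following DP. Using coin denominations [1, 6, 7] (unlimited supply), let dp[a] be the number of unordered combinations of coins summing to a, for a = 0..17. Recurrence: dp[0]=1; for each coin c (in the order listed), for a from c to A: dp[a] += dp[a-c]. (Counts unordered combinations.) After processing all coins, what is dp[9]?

after  coin     0     1     2     3     4     5     6     7     8     9    10    11    12    13    14    15    16    17
          1     1     1     1     1     1     1     1     1     1     1     1     1     1     1     1     1     1     1
          6     1     1     1     1     1     1     2     2     2     2     2     2     3     3     3     3     3     3
          7     1     1     1     1     1     1     2     3     3     3     3     3     4     5     6     6     6     6

3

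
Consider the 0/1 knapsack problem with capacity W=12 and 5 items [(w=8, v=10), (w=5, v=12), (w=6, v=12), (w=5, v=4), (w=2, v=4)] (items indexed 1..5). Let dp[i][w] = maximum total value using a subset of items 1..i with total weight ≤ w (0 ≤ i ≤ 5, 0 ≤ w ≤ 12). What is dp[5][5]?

12

i\w   0   1   2   3   4   5   6   7   8   9  10  11  12
  0   0   0   0   0   0   0   0   0   0   0   0   0   0
  1   0   0   0   0   0   0   0   0  10  10  10  10  10
  2   0   0   0   0   0  12  12  12  12  12  12  12  12
  3   0   0   0   0   0  12  12  12  12  12  12  24  24
  4   0   0   0   0   0  12  12  12  12  12  16  24  24
  5   0   0   4   4   4  12  12  16  16  16  16  24  24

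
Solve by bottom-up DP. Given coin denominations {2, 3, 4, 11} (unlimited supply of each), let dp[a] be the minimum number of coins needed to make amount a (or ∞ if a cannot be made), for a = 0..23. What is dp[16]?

 a  0  1  2  3  4  5  6  7  8  9 10 11 12 13 14 15 16 17 18 19 20 21 22 23
dp  0  -  1  1  1  2  2  2  2  3  3  1  3  2  2  2  3  3  3  3  4  4  2  4
(- denotes ∞ / unreachable)

3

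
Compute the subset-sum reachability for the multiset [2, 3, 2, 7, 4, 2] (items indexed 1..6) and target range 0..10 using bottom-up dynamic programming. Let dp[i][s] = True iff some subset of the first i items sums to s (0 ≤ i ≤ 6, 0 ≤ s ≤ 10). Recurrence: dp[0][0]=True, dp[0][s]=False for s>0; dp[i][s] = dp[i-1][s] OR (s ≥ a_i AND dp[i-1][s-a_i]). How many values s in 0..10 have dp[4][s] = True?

8

i\s   0   1   2   3   4   5   6   7   8   9  10
  0   T   F   F   F   F   F   F   F   F   F   F
  1   T   F   T   F   F   F   F   F   F   F   F
  2   T   F   T   T   F   T   F   F   F   F   F
  3   T   F   T   T   T   T   F   T   F   F   F
  4   T   F   T   T   T   T   F   T   F   T   T
  5   T   F   T   T   T   T   T   T   T   T   T
  6   T   F   T   T   T   T   T   T   T   T   T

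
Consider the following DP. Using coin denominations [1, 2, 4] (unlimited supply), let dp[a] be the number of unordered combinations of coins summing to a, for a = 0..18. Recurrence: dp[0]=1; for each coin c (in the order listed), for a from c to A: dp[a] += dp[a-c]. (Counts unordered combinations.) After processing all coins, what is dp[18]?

after  coin     0     1     2     3     4     5     6     7     8     9    10    11    12    13    14    15    16    17    18
          1     1     1     1     1     1     1     1     1     1     1     1     1     1     1     1     1     1     1     1
          2     1     1     2     2     3     3     4     4     5     5     6     6     7     7     8     8     9     9    10
          4     1     1     2     2     4     4     6     6     9     9    12    12    16    16    20    20    25    25    30

30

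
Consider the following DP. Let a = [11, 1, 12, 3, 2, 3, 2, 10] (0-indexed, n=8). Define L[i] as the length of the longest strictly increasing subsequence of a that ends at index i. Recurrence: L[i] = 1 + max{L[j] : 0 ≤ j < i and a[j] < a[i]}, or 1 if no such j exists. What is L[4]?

2

   i    0    1    2    3    4    5    6    7
a[i]   11    1   12    3    2    3    2   10
L[i]    1    1    2    2    2    3    2    4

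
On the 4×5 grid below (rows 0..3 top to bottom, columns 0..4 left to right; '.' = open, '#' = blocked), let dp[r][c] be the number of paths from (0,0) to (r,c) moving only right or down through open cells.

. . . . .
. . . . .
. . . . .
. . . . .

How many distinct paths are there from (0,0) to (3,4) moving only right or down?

r\c   0   1   2   3   4
  0   1   1   1   1   1
  1   1   2   3   4   5
  2   1   3   6  10  15
  3   1   4  10  20  35

35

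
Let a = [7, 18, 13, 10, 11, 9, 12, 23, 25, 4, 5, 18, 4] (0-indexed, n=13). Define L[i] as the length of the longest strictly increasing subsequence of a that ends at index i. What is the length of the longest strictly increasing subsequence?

6

   i    0    1    2    3    4    5    6    7    8    9   10   11   12
a[i]    7   18   13   10   11    9   12   23   25    4    5   18    4
L[i]    1    2    2    2    3    2    4    5    6    1    2    5    1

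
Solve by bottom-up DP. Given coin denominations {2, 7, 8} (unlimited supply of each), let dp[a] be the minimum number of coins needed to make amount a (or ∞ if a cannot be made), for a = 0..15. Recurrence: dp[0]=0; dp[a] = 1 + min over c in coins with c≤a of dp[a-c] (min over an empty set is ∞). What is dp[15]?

2

 a  0  1  2  3  4  5  6  7  8  9 10 11 12 13 14 15
dp  0  -  1  -  2  -  3  1  1  2  2  3  3  4  2  2
(- denotes ∞ / unreachable)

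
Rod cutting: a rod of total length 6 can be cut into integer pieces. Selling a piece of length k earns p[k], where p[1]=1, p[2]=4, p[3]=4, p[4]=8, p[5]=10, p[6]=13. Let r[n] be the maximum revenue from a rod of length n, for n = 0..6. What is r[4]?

   n    0    1    2    3    4    5    6
r[n]    0    1    4    5    8   10   13

8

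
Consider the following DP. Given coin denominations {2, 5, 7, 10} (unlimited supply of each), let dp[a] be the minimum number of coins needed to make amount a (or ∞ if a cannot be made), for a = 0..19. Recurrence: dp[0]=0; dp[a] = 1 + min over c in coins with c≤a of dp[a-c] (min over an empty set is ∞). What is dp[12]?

2

 a  0  1  2  3  4  5  6  7  8  9 10 11 12 13 14 15 16 17 18 19
dp  0  -  1  -  2  1  3  1  4  2  1  3  2  4  2  2  3  2  4  3
(- denotes ∞ / unreachable)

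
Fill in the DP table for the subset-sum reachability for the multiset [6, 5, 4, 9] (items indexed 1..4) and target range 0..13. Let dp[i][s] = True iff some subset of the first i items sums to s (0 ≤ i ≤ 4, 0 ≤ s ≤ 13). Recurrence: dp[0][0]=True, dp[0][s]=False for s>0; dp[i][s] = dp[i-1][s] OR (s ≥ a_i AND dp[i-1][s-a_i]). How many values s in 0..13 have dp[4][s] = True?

i\s   0   1   2   3   4   5   6   7   8   9  10  11  12  13
  0   T   F   F   F   F   F   F   F   F   F   F   F   F   F
  1   T   F   F   F   F   F   T   F   F   F   F   F   F   F
  2   T   F   F   F   F   T   T   F   F   F   F   T   F   F
  3   T   F   F   F   T   T   T   F   F   T   T   T   F   F
  4   T   F   F   F   T   T   T   F   F   T   T   T   F   T

8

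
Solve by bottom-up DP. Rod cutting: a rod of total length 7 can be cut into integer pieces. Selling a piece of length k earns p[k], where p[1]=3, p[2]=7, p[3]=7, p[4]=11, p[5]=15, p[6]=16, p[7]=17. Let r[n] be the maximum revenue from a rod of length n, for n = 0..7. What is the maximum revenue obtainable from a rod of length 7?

   n    0    1    2    3    4    5    6    7
r[n]    0    3    7   10   14   17   21   24

24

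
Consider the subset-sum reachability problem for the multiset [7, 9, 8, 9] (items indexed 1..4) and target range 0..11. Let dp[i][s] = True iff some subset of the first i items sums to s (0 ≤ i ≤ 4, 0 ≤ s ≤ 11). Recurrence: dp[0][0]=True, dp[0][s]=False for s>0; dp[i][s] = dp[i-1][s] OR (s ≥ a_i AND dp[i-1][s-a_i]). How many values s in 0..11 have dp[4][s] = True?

4

i\s   0   1   2   3   4   5   6   7   8   9  10  11
  0   T   F   F   F   F   F   F   F   F   F   F   F
  1   T   F   F   F   F   F   F   T   F   F   F   F
  2   T   F   F   F   F   F   F   T   F   T   F   F
  3   T   F   F   F   F   F   F   T   T   T   F   F
  4   T   F   F   F   F   F   F   T   T   T   F   F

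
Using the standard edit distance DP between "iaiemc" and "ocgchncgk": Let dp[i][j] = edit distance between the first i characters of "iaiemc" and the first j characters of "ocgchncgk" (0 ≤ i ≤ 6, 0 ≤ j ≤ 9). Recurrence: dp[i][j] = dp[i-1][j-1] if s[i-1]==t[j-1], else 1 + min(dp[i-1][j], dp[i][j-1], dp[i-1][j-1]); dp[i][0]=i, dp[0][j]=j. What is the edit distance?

   ''  o  c  g  c  h  n  c  g  k
''  0  1  2  3  4  5  6  7  8  9
 i  1  1  2  3  4  5  6  7  8  9
 a  2  2  2  3  4  5  6  7  8  9
 i  3  3  3  3  4  5  6  7  8  9
 e  4  4  4  4  4  5  6  7  8  9
 m  5  5  5  5  5  5  6  7  8  9
 c  6  6  5  6  5  6  6  6  7  8

8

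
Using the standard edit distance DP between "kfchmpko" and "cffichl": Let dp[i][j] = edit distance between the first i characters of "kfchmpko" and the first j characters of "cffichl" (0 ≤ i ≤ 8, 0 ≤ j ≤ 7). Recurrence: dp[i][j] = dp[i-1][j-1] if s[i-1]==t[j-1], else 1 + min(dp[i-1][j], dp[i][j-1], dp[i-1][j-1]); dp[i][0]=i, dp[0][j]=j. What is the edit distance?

   ''  c  f  f  i  c  h  l
''  0  1  2  3  4  5  6  7
 k  1  1  2  3  4  5  6  7
 f  2  2  1  2  3  4  5  6
 c  3  2  2  2  3  3  4  5
 h  4  3  3  3  3  4  3  4
 m  5  4  4  4  4  4  4  4
 p  6  5  5  5  5  5  5  5
 k  7  6  6  6  6  6  6  6
 o  8  7  7  7  7  7  7  7

7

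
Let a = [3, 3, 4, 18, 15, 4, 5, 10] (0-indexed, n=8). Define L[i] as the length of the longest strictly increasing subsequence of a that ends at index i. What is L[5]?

2

   i    0    1    2    3    4    5    6    7
a[i]    3    3    4   18   15    4    5   10
L[i]    1    1    2    3    3    2    3    4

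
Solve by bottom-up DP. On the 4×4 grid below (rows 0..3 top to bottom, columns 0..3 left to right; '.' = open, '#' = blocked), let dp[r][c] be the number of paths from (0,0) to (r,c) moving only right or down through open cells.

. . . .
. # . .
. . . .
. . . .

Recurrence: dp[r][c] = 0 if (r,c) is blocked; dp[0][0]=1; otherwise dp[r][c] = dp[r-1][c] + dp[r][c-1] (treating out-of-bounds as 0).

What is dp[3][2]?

r\c   0   1   2   3
  0   1   1   1   1
  1   1   0   1   2
  2   1   1   2   4
  3   1   2   4   8

4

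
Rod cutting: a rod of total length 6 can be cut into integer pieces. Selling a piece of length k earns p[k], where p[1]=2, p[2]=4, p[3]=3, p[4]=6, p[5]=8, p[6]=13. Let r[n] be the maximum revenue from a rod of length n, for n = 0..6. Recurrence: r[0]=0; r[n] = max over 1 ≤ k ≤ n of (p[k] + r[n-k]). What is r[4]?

8

   n    0    1    2    3    4    5    6
r[n]    0    2    4    6    8   10   13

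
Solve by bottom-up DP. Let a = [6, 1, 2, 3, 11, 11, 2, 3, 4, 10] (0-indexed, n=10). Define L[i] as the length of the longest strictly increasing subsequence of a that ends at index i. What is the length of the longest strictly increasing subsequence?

5

   i    0    1    2    3    4    5    6    7    8    9
a[i]    6    1    2    3   11   11    2    3    4   10
L[i]    1    1    2    3    4    4    2    3    4    5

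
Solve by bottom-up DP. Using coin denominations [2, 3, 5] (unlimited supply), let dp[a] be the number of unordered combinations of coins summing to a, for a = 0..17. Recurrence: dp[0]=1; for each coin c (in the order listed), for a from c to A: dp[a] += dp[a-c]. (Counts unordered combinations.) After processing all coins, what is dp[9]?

after  coin     0     1     2     3     4     5     6     7     8     9    10    11    12    13    14    15    16    17
          2     1     0     1     0     1     0     1     0     1     0     1     0     1     0     1     0     1     0
          3     1     0     1     1     1     1     2     1     2     2     2     2     3     2     3     3     3     3
          5     1     0     1     1     1     2     2     2     3     3     4     4     5     5     6     7     7     8

3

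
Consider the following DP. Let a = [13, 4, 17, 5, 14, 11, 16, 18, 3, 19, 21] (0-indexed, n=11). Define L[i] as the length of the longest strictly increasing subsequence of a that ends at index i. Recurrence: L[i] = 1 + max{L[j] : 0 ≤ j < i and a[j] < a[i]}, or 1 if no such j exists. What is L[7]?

   i    0    1    2    3    4    5    6    7    8    9   10
a[i]   13    4   17    5   14   11   16   18    3   19   21
L[i]    1    1    2    2    3    3    4    5    1    6    7

5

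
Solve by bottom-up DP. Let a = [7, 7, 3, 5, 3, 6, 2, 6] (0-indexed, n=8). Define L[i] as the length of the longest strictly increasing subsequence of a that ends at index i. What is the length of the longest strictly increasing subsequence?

   i    0    1    2    3    4    5    6    7
a[i]    7    7    3    5    3    6    2    6
L[i]    1    1    1    2    1    3    1    3

3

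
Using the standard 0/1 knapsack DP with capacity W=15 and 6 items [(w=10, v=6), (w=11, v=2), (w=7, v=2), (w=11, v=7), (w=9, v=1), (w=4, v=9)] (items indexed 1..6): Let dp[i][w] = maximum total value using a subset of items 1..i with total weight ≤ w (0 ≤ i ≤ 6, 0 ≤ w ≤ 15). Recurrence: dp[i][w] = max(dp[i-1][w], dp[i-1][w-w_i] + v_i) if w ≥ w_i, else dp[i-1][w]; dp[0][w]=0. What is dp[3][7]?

2

i\w   0   1   2   3   4   5   6   7   8   9  10  11  12  13  14  15
  0   0   0   0   0   0   0   0   0   0   0   0   0   0   0   0   0
  1   0   0   0   0   0   0   0   0   0   0   6   6   6   6   6   6
  2   0   0   0   0   0   0   0   0   0   0   6   6   6   6   6   6
  3   0   0   0   0   0   0   0   2   2   2   6   6   6   6   6   6
  4   0   0   0   0   0   0   0   2   2   2   6   7   7   7   7   7
  5   0   0   0   0   0   0   0   2   2   2   6   7   7   7   7   7
  6   0   0   0   0   9   9   9   9   9   9   9  11  11  11  15  16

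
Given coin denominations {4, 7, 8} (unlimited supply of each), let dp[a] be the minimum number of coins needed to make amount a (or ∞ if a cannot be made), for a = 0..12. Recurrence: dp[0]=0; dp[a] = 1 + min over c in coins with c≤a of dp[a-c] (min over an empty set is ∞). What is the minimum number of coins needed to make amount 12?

 a  0  1  2  3  4  5  6  7  8  9 10 11 12
dp  0  -  -  -  1  -  -  1  1  -  -  2  2
(- denotes ∞ / unreachable)

2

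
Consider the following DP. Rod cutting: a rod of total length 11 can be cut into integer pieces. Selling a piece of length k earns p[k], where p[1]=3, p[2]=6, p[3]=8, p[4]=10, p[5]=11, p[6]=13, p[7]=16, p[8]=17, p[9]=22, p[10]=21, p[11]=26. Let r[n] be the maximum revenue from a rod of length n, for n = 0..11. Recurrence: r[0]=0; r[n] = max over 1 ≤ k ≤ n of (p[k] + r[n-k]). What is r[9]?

   n    0    1    2    3    4    5    6    7    8    9   10   11
r[n]    0    3    6    9   12   15   18   21   24   27   30   33

27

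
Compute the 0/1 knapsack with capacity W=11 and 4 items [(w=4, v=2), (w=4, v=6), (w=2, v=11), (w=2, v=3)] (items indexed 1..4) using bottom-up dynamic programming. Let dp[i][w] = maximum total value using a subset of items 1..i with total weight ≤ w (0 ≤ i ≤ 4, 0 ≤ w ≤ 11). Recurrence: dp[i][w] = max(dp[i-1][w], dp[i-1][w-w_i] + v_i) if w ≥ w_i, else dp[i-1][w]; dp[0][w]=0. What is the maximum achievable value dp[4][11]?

20

i\w   0   1   2   3   4   5   6   7   8   9  10  11
  0   0   0   0   0   0   0   0   0   0   0   0   0
  1   0   0   0   0   2   2   2   2   2   2   2   2
  2   0   0   0   0   6   6   6   6   8   8   8   8
  3   0   0  11  11  11  11  17  17  17  17  19  19
  4   0   0  11  11  14  14  17  17  20  20  20  20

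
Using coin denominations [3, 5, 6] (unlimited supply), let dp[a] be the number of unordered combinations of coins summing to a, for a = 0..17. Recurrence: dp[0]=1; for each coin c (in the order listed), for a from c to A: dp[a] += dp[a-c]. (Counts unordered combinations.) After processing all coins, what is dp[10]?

1

after  coin     0     1     2     3     4     5     6     7     8     9    10    11    12    13    14    15    16    17
          3     1     0     0     1     0     0     1     0     0     1     0     0     1     0     0     1     0     0
          5     1     0     0     1     0     1     1     0     1     1     1     1     1     1     1     2     1     1
          6     1     0     0     1     0     1     2     0     1     2     1     2     3     1     2     4     2     3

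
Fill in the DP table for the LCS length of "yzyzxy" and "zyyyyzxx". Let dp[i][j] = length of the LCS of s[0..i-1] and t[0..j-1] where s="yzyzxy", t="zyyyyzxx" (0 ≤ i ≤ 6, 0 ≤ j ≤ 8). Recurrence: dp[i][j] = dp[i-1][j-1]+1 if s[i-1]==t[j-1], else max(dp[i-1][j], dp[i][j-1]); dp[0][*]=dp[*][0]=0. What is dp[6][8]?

   ''  z  y  y  y  y  z  x  x
''  0  0  0  0  0  0  0  0  0
 y  0  0  1  1  1  1  1  1  1
 z  0  1  1  1  1  1  2  2  2
 y  0  1  2  2  2  2  2  2  2
 z  0  1  2  2  2  2  3  3  3
 x  0  1  2  2  2  2  3  4  4
 y  0  1  2  3  3  3  3  4  4

4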